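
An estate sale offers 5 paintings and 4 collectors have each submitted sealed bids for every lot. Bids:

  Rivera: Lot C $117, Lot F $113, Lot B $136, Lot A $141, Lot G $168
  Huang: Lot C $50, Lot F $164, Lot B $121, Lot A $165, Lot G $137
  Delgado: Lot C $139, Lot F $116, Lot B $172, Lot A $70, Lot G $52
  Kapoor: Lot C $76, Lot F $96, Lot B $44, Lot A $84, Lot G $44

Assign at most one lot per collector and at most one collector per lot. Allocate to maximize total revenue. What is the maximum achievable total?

Max total: $601

This is a one-to-one assignment (maximum-weight bipartite matching).
Optimal: Rivera→Lot G ($168), Huang→Lot A ($165), Delgado→Lot B ($172), Kapoor→Lot F ($96) — total 168+165+172+96 = $601.
Column-greedy (each lot in turn goes to its best remaining collector) gives $523, worse by 78.
Next-best assignment: Rivera→Lot G, Huang→Lot F, Delgado→Lot B, Kapoor→Lot A = $588.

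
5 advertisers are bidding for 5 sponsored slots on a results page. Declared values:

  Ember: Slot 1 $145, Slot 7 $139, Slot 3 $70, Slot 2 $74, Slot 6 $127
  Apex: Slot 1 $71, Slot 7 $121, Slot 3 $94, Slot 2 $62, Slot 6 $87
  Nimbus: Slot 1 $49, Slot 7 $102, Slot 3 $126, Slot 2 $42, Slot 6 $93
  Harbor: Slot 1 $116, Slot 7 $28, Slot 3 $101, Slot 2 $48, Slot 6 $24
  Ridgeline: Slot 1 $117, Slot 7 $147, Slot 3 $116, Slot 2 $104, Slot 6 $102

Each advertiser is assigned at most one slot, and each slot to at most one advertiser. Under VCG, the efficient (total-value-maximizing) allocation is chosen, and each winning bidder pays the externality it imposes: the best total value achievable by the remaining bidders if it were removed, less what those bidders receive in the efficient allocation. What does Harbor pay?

Efficient allocation: Ember→Slot 6 ($127), Apex→Slot 7 ($121), Nimbus→Slot 3 ($126), Harbor→Slot 1 ($116), Ridgeline→Slot 2 ($104); total welfare W = $594.
Harbor receives Slot 1 at value $116, so the others get W − 116 = $478.
Without Harbor: best allocation of the remaining 4 bidders over all 5 slots is Ember→Slot 1 ($145), Apex→Slot 6 ($87), Nimbus→Slot 3 ($126), Ridgeline→Slot 7 ($147), total $505.
VCG payment = (others' best without Harbor) − (others' welfare with Harbor) = 505 − 478 = $27.

Harbor pays $27.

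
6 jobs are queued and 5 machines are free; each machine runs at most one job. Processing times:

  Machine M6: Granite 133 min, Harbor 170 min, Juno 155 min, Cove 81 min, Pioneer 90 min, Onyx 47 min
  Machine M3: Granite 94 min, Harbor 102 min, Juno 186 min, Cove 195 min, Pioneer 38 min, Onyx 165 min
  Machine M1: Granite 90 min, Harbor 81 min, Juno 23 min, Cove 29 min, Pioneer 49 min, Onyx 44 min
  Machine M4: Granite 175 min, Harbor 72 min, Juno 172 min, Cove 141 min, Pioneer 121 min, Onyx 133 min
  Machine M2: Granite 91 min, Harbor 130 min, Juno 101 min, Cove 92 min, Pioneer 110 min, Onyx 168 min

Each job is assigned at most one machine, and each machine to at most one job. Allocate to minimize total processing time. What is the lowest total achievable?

Min total: 271 min

Optimal: Onyx→Machine M6 (47 min), Pioneer→Machine M3 (38 min), Juno→Machine M1 (23 min), Harbor→Machine M4 (72 min), Granite→Machine M2 (91 min) — total 47+38+23+72+91 = 271 min.
Row-greedy (each job in turn takes its cheapest remaining machine) gives 382 min, worse by 111.
Next-best assignment: Onyx→Machine M6, Pioneer→Machine M3, Juno→Machine M1, Harbor→Machine M4, Cove→Machine M2 = 272 min.
Swapping Onyx↔Pioneer (Onyx→Machine M3 165 min, Pioneer→Machine M6 90 min) adds 170.
Checked against all permutations: 271 min is optimal.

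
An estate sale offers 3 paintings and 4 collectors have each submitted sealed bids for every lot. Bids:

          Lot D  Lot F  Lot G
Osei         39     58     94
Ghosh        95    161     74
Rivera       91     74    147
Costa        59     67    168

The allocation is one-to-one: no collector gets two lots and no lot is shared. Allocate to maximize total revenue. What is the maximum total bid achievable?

Optimal: Rivera→Lot D ($91), Ghosh→Lot F ($161), Costa→Lot G ($168) — total 91+161+168 = $420.

Max total: $420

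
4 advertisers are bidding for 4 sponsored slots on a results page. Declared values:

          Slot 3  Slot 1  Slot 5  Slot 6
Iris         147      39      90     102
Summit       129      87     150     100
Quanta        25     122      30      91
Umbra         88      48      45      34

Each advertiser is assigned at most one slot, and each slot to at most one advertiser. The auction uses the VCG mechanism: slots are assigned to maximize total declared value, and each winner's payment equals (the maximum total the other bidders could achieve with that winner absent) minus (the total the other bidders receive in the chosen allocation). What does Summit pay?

Efficient allocation: Iris→Slot 6 ($102), Summit→Slot 5 ($150), Quanta→Slot 1 ($122), Umbra→Slot 3 ($88); total welfare W = $462.
Summit receives Slot 5 at value $150, so the others get W − 150 = $312.
Without Summit: best allocation of the remaining 3 bidders over all 4 slots is Iris→Slot 3 ($147), Quanta→Slot 1 ($122), Umbra→Slot 5 ($45), total $314.
VCG payment = (others' best without Summit) − (others' welfare with Summit) = 314 − 312 = $2.

Summit pays $2.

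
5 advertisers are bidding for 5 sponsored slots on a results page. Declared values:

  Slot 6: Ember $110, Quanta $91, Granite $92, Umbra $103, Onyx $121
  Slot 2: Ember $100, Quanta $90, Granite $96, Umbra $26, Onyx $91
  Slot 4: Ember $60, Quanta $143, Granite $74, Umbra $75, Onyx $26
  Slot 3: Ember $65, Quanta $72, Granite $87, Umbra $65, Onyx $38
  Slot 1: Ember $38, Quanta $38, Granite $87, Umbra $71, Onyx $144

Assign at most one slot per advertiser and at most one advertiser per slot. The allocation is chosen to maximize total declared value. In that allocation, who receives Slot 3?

Treat this as an assignment problem: match each advertiser to one slot.
Optimal: Ember→Slot 2 ($100), Quanta→Slot 4 ($143), Granite→Slot 3 ($87), Umbra→Slot 6 ($103), Onyx→Slot 1 ($144) — total 100+143+87+103+144 = $577.
Max-entry greedy (repeatedly take the single best remaining cell) gives $558, worse by 19.
Granite's own top slot is Slot 2 ($96), but forcing Granite→Slot 2 and reassigning the rest optimally gives only $558 — worse by 19.

Granite receives Slot 3.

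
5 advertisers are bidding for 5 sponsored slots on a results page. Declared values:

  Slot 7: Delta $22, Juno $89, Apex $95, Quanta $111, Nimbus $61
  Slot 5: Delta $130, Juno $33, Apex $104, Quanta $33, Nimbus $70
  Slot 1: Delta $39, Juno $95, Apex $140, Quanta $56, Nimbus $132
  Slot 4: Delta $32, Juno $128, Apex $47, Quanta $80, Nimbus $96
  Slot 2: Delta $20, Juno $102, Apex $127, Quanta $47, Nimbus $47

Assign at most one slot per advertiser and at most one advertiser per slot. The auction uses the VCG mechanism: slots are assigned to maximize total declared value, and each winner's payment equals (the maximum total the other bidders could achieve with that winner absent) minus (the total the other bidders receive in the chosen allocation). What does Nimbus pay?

Nimbus pays $13.

Efficient allocation: Delta→Slot 5 ($130), Juno→Slot 4 ($128), Apex→Slot 2 ($127), Quanta→Slot 7 ($111), Nimbus→Slot 1 ($132); total welfare W = $628.
Nimbus receives Slot 1 at value $132, so the others get W − 132 = $496.
Without Nimbus: best allocation of the remaining 4 bidders over all 5 slots is Delta→Slot 5 ($130), Juno→Slot 4 ($128), Apex→Slot 1 ($140), Quanta→Slot 7 ($111), total $509.
VCG payment = (others' best without Nimbus) − (others' welfare with Nimbus) = 509 − 496 = $13.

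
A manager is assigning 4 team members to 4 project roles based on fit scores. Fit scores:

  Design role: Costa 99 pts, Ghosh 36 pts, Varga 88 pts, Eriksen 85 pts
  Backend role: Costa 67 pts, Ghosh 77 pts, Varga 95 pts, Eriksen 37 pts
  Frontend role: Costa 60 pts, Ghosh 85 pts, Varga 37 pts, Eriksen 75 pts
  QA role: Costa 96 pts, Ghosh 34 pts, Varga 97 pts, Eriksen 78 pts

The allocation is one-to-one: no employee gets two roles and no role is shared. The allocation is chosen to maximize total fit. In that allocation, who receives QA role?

Optimal: Costa→QA role (96 pts), Ghosh→Frontend role (85 pts), Varga→Backend role (95 pts), Eriksen→Design role (85 pts) — total 96+85+95+85 = 361 pts.
Column-greedy (each role in turn goes to its best remaining employee) gives 357 pts, worse by 4.
Next-best assignment: Costa→Design role, Ghosh→Frontend role, Varga→Backend role, Eriksen→QA role = 357 pts.
Every other assignment is strictly worse.
Costa's own top role is Design role (99 pts), but forcing Costa→Design role and reassigning the rest optimally gives only 357 pts — worse by 4.

Costa receives QA role.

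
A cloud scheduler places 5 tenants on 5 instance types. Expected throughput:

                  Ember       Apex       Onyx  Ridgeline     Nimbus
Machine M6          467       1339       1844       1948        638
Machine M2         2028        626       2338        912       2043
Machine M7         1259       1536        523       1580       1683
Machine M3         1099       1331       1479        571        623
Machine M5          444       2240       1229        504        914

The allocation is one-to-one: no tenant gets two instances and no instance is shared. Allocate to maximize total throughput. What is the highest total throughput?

Optimal: Ember→Machine M2 (2028 ops/s), Apex→Machine M5 (2240 ops/s), Onyx→Machine M3 (1479 ops/s), Ridgeline→Machine M6 (1948 ops/s), Nimbus→Machine M7 (1683 ops/s) — total 2028+2240+1479+1948+1683 = 9378 ops/s.
Row-greedy (each tenant in turn takes its best remaining instance) gives 8315 ops/s, worse by 1063.
Every other assignment is strictly worse.

Max total: 9378 ops/s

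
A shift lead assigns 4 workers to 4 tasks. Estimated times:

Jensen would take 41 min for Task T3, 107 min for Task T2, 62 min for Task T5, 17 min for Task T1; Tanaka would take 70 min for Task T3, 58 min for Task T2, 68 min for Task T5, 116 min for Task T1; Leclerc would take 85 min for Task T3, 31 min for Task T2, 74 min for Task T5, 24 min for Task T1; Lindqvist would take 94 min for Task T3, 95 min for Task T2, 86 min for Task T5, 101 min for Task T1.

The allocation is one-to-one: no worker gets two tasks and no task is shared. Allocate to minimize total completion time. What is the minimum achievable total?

Optimal: Jensen→Task T1 (17 min), Tanaka→Task T3 (70 min), Leclerc→Task T2 (31 min), Lindqvist→Task T5 (86 min) — total 17+70+31+86 = 204 min.
Column-greedy (each task in turn goes to its cheapest remaining worker) gives 241 min, worse by 37.
Next-best assignment: Jensen→Task T3, Tanaka→Task T2, Leclerc→Task T1, Lindqvist→Task T5 = 209 min.
Swapping Jensen↔Lindqvist (Jensen→Task T5 62 min, Lindqvist→Task T1 101 min) adds 60.
Checked against all permutations: 204 min is optimal.

Minimum total: 204 min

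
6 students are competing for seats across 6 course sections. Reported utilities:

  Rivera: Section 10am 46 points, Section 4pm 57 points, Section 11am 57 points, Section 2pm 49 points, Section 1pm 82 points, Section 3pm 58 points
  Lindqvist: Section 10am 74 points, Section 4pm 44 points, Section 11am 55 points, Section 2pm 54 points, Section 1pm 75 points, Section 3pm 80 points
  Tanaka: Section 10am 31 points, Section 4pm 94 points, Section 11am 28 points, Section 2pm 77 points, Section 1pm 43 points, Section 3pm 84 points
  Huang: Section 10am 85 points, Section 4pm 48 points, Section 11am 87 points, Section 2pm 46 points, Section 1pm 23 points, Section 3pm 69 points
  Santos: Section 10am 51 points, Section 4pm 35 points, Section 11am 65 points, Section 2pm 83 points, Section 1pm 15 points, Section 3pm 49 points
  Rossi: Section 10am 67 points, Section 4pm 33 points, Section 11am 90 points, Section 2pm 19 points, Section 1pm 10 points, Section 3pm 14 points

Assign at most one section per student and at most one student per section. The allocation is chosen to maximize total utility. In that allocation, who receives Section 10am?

This is the linear assignment problem.
Optimal: Rivera→Section 1pm (82 points), Lindqvist→Section 3pm (80 points), Tanaka→Section 4pm (94 points), Huang→Section 10am (85 points), Santos→Section 2pm (83 points), Rossi→Section 11am (90 points) — total 82+80+94+85+83+90 = 514 points.
Row-greedy (each student in turn takes its best remaining section) gives 493 points, worse by 21.
Next-best assignment: Rivera→Section 1pm, Lindqvist→Section 3pm, Tanaka→Section 4pm, Huang→Section 11am, Santos→Section 2pm, Rossi→Section 10am = 493 points.
Swapping Santos↔Lindqvist (Santos→Section 3pm 49 points, Lindqvist→Section 2pm 54 points) loses 60.
Checked against all permutations: 514 points is optimal.
Huang's own top section is Section 11am (87 points), but forcing Huang→Section 11am and reassigning the rest optimally gives only 493 points — worse by 21.

Huang receives Section 10am.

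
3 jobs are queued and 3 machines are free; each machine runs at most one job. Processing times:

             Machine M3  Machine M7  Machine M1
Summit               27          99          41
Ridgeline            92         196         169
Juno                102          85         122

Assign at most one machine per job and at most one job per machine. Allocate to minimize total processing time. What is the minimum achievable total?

Optimal: Summit→Machine M1 (41 min), Ridgeline→Machine M3 (92 min), Juno→Machine M7 (85 min) — total 41+92+85 = 218 min.
Row-greedy (each job in turn takes its cheapest remaining machine) gives 281 min, worse by 63.

Minimum total: 218 min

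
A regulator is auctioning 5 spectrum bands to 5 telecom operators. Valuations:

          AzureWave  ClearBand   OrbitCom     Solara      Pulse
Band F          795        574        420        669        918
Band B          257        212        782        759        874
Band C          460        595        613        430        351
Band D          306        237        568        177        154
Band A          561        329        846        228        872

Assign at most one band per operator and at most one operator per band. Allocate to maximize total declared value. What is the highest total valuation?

This is the linear assignment problem.
Optimal: AzureWave→Band F ($795M), ClearBand→Band C ($595M), OrbitCom→Band D ($568M), Solara→Band B ($759M), Pulse→Band A ($872M) — total 795+595+568+759+872 = $3589M.
Column-greedy (each band in turn goes to its best remaining operator) gives $2829M, worse by 760.
No other one-to-one assignment exceeds $3589M.

Max total: $3589M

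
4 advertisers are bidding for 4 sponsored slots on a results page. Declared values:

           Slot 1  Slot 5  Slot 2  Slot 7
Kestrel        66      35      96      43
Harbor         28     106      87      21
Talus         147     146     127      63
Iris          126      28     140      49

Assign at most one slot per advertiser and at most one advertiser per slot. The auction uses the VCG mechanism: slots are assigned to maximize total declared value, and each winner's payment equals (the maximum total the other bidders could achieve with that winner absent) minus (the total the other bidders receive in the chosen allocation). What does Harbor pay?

Harbor pays $38.

Efficient allocation: Kestrel→Slot 7 ($43), Harbor→Slot 5 ($106), Talus→Slot 1 ($147), Iris→Slot 2 ($140); total welfare W = $436.
Harbor receives Slot 5 at value $106, so the others get W − 106 = $330.
Without Harbor: best allocation of the remaining 3 bidders over all 4 slots is Kestrel→Slot 2 ($96), Talus→Slot 5 ($146), Iris→Slot 1 ($126), total $368.
VCG payment = (others' best without Harbor) − (others' welfare with Harbor) = 368 − 330 = $38.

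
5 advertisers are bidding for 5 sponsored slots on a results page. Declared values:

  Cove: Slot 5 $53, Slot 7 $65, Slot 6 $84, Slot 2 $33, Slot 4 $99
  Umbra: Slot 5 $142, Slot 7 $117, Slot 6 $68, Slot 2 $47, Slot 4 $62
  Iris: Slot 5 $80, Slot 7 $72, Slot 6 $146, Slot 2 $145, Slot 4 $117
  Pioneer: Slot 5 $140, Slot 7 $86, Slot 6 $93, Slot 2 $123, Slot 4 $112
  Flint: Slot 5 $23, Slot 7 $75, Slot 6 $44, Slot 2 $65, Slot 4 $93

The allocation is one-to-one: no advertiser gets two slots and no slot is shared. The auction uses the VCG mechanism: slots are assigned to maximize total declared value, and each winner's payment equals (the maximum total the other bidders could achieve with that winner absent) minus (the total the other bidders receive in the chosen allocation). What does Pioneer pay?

Pioneer pays $2.

Efficient allocation: Cove→Slot 4 ($99), Umbra→Slot 5 ($142), Iris→Slot 6 ($146), Pioneer→Slot 2 ($123), Flint→Slot 7 ($75); total welfare W = $585.
Pioneer receives Slot 2 at value $123, so the others get W − 123 = $462.
Without Pioneer: best allocation of the remaining 4 bidders over all 5 slots is Cove→Slot 6 ($84), Umbra→Slot 5 ($142), Iris→Slot 2 ($145), Flint→Slot 4 ($93), total $464.
VCG payment = (others' best without Pioneer) − (others' welfare with Pioneer) = 464 − 462 = $2.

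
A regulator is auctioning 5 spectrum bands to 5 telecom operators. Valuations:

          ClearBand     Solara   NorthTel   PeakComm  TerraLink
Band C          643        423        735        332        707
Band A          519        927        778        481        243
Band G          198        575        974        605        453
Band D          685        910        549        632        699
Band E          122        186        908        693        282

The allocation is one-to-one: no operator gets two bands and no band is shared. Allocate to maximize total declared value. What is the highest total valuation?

Treat this as an assignment problem: match each operator to one band.
Optimal: ClearBand→Band D ($685M), Solara→Band A ($927M), NorthTel→Band G ($974M), PeakComm→Band E ($693M), TerraLink→Band C ($707M) — total 685+927+974+693+707 = $3986M.
Column-greedy (each band in turn goes to its best remaining operator) gives $3088M, worse by 898.
Swapping ClearBand↔Solara (ClearBand→Band A $519M, Solara→Band D $910M) loses 183.
Every other assignment is strictly worse.

Maximum total: $3986M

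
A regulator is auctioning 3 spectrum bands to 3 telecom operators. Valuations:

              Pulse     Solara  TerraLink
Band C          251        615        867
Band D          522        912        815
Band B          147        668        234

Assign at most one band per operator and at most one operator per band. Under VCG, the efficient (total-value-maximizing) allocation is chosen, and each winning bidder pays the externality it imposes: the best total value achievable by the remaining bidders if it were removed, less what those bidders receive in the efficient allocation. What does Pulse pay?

Efficient allocation: Pulse→Band D ($522M), Solara→Band B ($668M), TerraLink→Band C ($867M); total welfare W = $2057M.
Pulse receives Band D at value $522M, so the others get W − 522 = $1535M.
Without Pulse: best allocation of the remaining 2 bidders over all 3 bands is Solara→Band D ($912M), TerraLink→Band C ($867M), total $1779M.
VCG payment = (others' best without Pulse) − (others' welfare with Pulse) = 1779 − 1535 = $244M.

Pulse pays $244M.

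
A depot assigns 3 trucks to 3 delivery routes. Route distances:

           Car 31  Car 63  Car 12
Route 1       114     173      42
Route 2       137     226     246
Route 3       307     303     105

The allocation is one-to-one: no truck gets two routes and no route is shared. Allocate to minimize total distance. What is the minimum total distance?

This is the linear assignment problem.
Optimal: Car 31→Route 2 (137 km), Car 63→Route 1 (173 km), Car 12→Route 3 (105 km) — total 137+173+105 = 415 km.
Min-entry greedy (repeatedly take the single cheapest remaining cell) gives 482 km, worse by 67.
Swapping Car 12↔Car 63 (Car 12→Route 1 42 km, Car 63→Route 3 303 km) adds 67.

Minimum total: 415 km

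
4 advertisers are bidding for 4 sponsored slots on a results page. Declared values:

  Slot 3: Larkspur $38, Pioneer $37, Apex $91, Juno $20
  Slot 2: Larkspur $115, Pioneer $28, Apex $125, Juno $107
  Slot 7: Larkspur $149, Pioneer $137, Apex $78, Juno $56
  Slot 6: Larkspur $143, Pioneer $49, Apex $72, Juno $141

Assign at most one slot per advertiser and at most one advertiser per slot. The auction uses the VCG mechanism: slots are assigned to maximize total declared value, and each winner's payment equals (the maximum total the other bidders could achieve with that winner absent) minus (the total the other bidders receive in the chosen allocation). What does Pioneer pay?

Pioneer pays $68.

Efficient allocation: Larkspur→Slot 2 ($115), Pioneer→Slot 7 ($137), Apex→Slot 3 ($91), Juno→Slot 6 ($141); total welfare W = $484.
Pioneer receives Slot 7 at value $137, so the others get W − 137 = $347.
Without Pioneer: best allocation of the remaining 3 bidders over all 4 slots is Larkspur→Slot 7 ($149), Apex→Slot 2 ($125), Juno→Slot 6 ($141), total $415.
VCG payment = (others' best without Pioneer) − (others' welfare with Pioneer) = 415 − 347 = $68.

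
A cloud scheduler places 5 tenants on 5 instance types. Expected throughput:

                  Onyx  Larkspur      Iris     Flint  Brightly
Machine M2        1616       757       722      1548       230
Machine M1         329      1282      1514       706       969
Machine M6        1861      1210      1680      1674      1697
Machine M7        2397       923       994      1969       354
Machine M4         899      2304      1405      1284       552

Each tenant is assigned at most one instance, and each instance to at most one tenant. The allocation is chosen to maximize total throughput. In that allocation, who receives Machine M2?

Optimal: Onyx→Machine M7 (2397 ops/s), Larkspur→Machine M4 (2304 ops/s), Iris→Machine M1 (1514 ops/s), Flint→Machine M2 (1548 ops/s), Brightly→Machine M6 (1697 ops/s) — total 2397+2304+1514+1548+1697 = 9460 ops/s.
Column-greedy (each instance in turn goes to its best remaining tenant) gives 9100 ops/s, worse by 360.
Flint's own top instance is Machine M7 (1969 ops/s), but forcing Flint→Machine M7 and reassigning the rest optimally gives only 9100 ops/s — worse by 360.

Flint receives Machine M2.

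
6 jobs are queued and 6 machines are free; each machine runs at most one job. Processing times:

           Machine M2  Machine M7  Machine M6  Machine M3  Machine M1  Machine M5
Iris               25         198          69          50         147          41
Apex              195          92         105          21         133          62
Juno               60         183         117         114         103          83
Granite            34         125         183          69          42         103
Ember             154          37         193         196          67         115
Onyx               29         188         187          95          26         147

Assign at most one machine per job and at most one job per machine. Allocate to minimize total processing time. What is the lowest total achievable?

Minimum total: 270 min

Treat this as an assignment problem: match each job to one machine.
Optimal: Iris→Machine M6 (69 min), Apex→Machine M3 (21 min), Juno→Machine M5 (83 min), Granite→Machine M2 (34 min), Ember→Machine M7 (37 min), Onyx→Machine M1 (26 min) — total 69+21+83+34+37+26 = 270 min.
Row-greedy (each job in turn takes its cheapest remaining machine) gives 395 min, worse by 125.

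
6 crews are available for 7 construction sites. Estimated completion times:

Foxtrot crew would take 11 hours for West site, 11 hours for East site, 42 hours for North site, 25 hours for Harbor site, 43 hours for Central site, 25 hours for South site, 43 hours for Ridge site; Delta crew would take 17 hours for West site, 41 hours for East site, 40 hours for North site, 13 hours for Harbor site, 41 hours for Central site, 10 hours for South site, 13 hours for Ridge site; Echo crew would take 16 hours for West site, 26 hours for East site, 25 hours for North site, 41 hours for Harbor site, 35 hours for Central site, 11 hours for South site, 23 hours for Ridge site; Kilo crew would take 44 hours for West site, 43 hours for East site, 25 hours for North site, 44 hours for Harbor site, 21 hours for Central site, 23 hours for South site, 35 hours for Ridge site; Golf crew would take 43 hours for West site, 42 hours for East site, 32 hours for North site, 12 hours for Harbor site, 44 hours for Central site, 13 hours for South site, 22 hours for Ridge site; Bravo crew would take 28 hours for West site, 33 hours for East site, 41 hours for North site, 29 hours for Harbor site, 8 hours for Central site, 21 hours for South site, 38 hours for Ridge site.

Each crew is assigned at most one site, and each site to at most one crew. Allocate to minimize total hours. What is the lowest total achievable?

Minimum total: 80 hours

This is the linear assignment problem.
Optimal: Foxtrot crew→West site (11 hours), Delta crew→Ridge site (13 hours), Echo crew→South site (11 hours), Kilo crew→North site (25 hours), Golf crew→Harbor site (12 hours), Bravo crew→Central site (8 hours) — total 11+13+11+25+12+8 = 80 hours.
Min-entry greedy (repeatedly take the single cheapest remaining cell) gives 89 hours, worse by 9.
Swapping Bravo crew↔Kilo crew (Bravo crew→North site 41 hours, Kilo crew→Central site 21 hours) adds 29.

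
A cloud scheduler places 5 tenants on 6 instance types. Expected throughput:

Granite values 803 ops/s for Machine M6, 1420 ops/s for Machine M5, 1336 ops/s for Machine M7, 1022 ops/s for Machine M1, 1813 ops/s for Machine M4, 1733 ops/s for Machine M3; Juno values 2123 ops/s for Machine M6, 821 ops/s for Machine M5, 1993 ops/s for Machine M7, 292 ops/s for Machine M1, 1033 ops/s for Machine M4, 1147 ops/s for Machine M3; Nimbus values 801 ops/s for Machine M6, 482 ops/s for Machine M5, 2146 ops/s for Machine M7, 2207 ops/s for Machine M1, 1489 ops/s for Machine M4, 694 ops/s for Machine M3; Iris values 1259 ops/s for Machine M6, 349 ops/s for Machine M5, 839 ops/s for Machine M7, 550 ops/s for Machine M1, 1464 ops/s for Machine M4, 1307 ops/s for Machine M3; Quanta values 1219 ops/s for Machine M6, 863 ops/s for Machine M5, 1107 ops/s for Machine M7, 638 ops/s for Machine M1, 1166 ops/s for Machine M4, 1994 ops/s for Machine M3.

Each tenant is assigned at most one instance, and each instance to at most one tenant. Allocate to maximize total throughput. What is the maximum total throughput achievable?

Maximum total: 9266 ops/s

This is the linear assignment problem.
Optimal: Granite→Machine M4 (1813 ops/s), Juno→Machine M7 (1993 ops/s), Nimbus→Machine M1 (2207 ops/s), Iris→Machine M6 (1259 ops/s), Quanta→Machine M3 (1994 ops/s) — total 1813+1993+2207+1259+1994 = 9266 ops/s.
Column-greedy (each instance in turn goes to its best remaining tenant) gives 7791 ops/s, worse by 1475.
Swapping Quanta↔Iris (Quanta→Machine M6 1219 ops/s, Iris→Machine M3 1307 ops/s) loses 727.
Every other assignment is strictly worse.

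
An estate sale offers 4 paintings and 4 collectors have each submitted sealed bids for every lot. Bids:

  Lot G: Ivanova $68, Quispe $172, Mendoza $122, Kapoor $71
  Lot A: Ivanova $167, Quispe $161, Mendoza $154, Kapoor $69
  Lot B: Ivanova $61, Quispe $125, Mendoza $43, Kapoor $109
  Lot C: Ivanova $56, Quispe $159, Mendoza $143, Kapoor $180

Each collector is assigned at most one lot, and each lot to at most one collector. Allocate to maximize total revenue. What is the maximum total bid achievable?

Treat this as an assignment problem: match each collector to one lot.
Optimal: Ivanova→Lot A ($167), Quispe→Lot B ($125), Mendoza→Lot G ($122), Kapoor→Lot C ($180) — total 167+125+122+180 = $594.
Max-entry greedy (repeatedly take the single best remaining cell) gives $562, worse by 32.
Swapping Kapoor↔Mendoza (Kapoor→Lot G $71, Mendoza→Lot C $143) loses 88.

Max total: $594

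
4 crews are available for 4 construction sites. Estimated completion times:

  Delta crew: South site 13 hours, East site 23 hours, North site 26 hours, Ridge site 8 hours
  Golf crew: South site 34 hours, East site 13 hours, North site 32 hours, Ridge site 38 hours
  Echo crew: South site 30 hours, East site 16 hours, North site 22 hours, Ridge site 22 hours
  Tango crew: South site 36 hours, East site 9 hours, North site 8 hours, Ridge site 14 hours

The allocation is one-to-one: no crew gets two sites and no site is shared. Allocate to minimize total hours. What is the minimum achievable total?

Optimal: Delta crew→South site (13 hours), Golf crew→East site (13 hours), Echo crew→Ridge site (22 hours), Tango crew→North site (8 hours) — total 13+13+22+8 = 56 hours.
Column-greedy (each site in turn goes to its cheapest remaining crew) gives 82 hours, worse by 26.
Next-best assignment: Delta crew→Ridge site, Golf crew→East site, Echo crew→South site, Tango crew→North site = 59 hours.
Swapping Golf crew↔Delta crew (Golf crew→South site 34 hours, Delta crew→East site 23 hours) adds 31.

Min total: 56 hours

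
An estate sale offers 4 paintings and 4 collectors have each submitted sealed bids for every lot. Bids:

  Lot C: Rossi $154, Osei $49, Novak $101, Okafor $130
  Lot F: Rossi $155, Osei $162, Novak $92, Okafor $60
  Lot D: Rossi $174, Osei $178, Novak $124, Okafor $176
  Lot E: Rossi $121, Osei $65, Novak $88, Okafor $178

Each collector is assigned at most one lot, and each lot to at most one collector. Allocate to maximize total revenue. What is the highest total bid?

Max total: $618

Optimal: Rossi→Lot C ($154), Osei→Lot F ($162), Novak→Lot D ($124), Okafor→Lot E ($178) — total 154+162+124+178 = $618.
Row-greedy (each collector in turn takes its best remaining lot) gives $615, worse by 3.
Swapping Okafor↔Novak (Okafor→Lot D $176, Novak→Lot E $88) loses 38.
No other one-to-one assignment exceeds $618.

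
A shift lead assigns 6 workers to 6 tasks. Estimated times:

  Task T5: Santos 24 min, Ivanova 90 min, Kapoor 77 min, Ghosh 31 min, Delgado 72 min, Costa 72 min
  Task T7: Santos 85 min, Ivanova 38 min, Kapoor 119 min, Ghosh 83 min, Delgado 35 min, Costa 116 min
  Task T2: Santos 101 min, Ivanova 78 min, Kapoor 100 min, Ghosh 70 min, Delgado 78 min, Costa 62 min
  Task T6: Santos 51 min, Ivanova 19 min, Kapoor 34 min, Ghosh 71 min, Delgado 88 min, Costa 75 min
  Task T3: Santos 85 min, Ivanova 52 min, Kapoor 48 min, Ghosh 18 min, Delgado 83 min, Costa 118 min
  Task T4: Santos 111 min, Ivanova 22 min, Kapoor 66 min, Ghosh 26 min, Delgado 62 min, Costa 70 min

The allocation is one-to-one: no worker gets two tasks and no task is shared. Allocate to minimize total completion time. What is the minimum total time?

Minimum total: 195 min

Optimal: Santos→Task T5 (24 min), Ivanova→Task T4 (22 min), Kapoor→Task T6 (34 min), Ghosh→Task T3 (18 min), Delgado→Task T7 (35 min), Costa→Task T2 (62 min) — total 24+22+34+18+35+62 = 195 min.
Min-entry greedy (repeatedly take the single cheapest remaining cell) gives 224 min, worse by 29.
Next-best assignment: Santos→Task T5, Ivanova→Task T6, Kapoor→Task T3, Ghosh→Task T4, Delgado→Task T7, Costa→Task T2 = 214 min.
No other one-to-one assignment undercuts 195 min.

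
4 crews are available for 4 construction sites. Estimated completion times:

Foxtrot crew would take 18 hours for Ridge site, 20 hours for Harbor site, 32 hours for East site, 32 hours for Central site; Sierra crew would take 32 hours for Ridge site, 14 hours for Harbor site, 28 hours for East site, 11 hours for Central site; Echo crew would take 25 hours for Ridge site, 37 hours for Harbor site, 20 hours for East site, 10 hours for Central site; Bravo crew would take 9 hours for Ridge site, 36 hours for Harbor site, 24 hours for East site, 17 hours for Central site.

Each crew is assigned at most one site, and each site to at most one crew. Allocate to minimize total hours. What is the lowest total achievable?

This is the linear assignment problem.
Optimal: Foxtrot crew→Harbor site (20 hours), Sierra crew→Central site (11 hours), Echo crew→East site (20 hours), Bravo crew→Ridge site (9 hours) — total 20+11+20+9 = 60 hours.
Column-greedy (each site in turn goes to its cheapest remaining crew) gives 75 hours, worse by 15.
Next-best assignment: Foxtrot crew→East site, Sierra crew→Harbor site, Echo crew→Central site, Bravo crew→Ridge site = 65 hours.
Swapping Echo crew↔Bravo crew (Echo crew→Ridge site 25 hours, Bravo crew→East site 24 hours) adds 20.
No other one-to-one assignment undercuts 60 hours.

Minimum total: 60 hours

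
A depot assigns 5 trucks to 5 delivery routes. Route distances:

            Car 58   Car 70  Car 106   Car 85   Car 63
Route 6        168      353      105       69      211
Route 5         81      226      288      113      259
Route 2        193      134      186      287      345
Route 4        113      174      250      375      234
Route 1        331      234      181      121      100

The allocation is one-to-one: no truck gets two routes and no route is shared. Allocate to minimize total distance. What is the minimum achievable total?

Min total: 565 km

This is a one-to-one assignment (minimum-cost bipartite matching).
Optimal: Car 58→Route 4 (113 km), Car 70→Route 2 (134 km), Car 106→Route 6 (105 km), Car 85→Route 5 (113 km), Car 63→Route 1 (100 km) — total 113+134+105+113+100 = 565 km.
No other one-to-one assignment undercuts 565 km.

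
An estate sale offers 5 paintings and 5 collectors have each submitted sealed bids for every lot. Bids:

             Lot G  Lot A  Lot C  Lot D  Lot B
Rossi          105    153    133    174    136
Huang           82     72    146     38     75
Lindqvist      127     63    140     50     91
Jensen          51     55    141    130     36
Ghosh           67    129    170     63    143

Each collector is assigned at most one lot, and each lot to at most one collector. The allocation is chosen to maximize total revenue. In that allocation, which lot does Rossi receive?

Rossi receives Lot A.

Treat this as an assignment problem: match each collector to one lot.
Optimal: Rossi→Lot A ($153), Huang→Lot C ($146), Lindqvist→Lot G ($127), Jensen→Lot D ($130), Ghosh→Lot B ($143) — total 153+146+127+130+143 = $699.
Max-entry greedy (repeatedly take the single best remaining cell) gives $601, worse by 98.
Checked against all permutations: $699 is optimal.
Rossi's own top lot is Lot D ($174), but forcing Rossi→Lot D and reassigning the rest optimally gives only $657 — worse by 42.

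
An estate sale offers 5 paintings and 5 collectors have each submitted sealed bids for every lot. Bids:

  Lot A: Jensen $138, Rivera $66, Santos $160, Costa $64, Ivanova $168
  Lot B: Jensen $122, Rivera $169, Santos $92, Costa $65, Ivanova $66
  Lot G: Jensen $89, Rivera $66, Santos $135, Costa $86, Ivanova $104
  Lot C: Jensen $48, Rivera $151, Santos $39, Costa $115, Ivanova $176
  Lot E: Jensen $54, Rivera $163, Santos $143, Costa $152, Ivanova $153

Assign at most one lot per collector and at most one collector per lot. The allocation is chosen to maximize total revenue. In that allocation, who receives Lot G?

Santos receives Lot G.

Optimal: Jensen→Lot A ($138), Rivera→Lot B ($169), Santos→Lot G ($135), Costa→Lot E ($152), Ivanova→Lot C ($176) — total 138+169+135+152+176 = $770.
Max-entry greedy (repeatedly take the single best remaining cell) gives $746, worse by 24.
Checked against all permutations: $770 is optimal.
Santos's own top lot is Lot A ($160), but forcing Santos→Lot A and reassigning the rest optimally gives only $746 — worse by 24.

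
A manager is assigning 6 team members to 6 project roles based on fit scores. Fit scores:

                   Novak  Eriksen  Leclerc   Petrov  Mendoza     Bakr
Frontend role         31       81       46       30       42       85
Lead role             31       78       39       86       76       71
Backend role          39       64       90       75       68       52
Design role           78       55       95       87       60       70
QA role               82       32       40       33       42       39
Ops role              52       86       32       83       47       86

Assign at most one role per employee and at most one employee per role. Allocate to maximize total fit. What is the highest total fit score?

Max total: 506 pts

Optimal: Novak→QA role (82 pts), Eriksen→Ops role (86 pts), Leclerc→Backend role (90 pts), Petrov→Design role (87 pts), Mendoza→Lead role (76 pts), Bakr→Frontend role (85 pts) — total 82+86+90+87+76+85 = 506 pts.
Max-entry greedy (repeatedly take the single best remaining cell) gives 502 pts, worse by 4.
Next-best assignment: Novak→QA role, Eriksen→Frontend role, Leclerc→Backend role, Petrov→Design role, Mendoza→Lead role, Bakr→Ops role = 502 pts.
Swapping Novak↔Leclerc (Novak→Backend role 39 pts, Leclerc→QA role 40 pts) loses 93.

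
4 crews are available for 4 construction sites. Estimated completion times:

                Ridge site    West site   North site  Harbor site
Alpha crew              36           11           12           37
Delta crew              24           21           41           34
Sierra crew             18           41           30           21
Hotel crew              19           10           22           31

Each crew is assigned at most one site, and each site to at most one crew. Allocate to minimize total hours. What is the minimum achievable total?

Minimum total: 67 hours

Optimal: Alpha crew→North site (12 hours), Delta crew→Ridge site (24 hours), Sierra crew→Harbor site (21 hours), Hotel crew→West site (10 hours) — total 12+24+21+10 = 67 hours.
Row-greedy (each crew in turn takes its cheapest remaining site) gives 78 hours, worse by 11.
Every other assignment is strictly worse.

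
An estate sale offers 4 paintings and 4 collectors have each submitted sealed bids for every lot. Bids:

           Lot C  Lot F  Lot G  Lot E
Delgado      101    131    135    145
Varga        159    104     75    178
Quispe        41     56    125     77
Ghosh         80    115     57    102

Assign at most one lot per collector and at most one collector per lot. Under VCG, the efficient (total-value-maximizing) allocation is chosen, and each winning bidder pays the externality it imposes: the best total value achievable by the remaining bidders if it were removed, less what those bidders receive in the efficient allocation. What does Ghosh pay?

Efficient allocation: Delgado→Lot E ($145), Varga→Lot C ($159), Quispe→Lot G ($125), Ghosh→Lot F ($115); total welfare W = $544.
Ghosh receives Lot F at value $115, so the others get W − 115 = $429.
Without Ghosh: best allocation of the remaining 3 bidders over all 4 lots is Delgado→Lot F ($131), Varga→Lot E ($178), Quispe→Lot G ($125), total $434.
VCG payment = (others' best without Ghosh) − (others' welfare with Ghosh) = 434 − 429 = $5.

Ghosh pays $5.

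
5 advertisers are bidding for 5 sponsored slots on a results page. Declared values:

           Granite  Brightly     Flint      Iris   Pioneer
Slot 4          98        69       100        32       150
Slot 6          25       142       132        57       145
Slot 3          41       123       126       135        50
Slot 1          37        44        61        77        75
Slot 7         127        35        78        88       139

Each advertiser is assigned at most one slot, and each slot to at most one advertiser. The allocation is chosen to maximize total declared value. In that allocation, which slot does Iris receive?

Iris receives Slot 1.

This is the linear assignment problem.
Optimal: Granite→Slot 7 ($127), Brightly→Slot 6 ($142), Flint→Slot 3 ($126), Iris→Slot 1 ($77), Pioneer→Slot 4 ($150) — total 127+142+126+77+150 = $622.
Iris's own top slot is Slot 3 ($135), but forcing Iris→Slot 3 and reassigning the rest optimally gives only $615 — worse by 7.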